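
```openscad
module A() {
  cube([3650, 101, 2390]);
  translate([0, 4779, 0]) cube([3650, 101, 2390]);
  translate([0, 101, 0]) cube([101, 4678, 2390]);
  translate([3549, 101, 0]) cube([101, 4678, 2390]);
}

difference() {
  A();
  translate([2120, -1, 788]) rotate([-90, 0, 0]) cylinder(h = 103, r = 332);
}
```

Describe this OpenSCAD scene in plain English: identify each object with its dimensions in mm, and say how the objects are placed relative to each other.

A is the wall frame of a small rectangular building: four walls, each 2390 mm tall and 101 mm thick, enclosing a footprint 3650 mm (x) by 4880 mm (y) outside-to-outside, with no floor or roof. The front and back walls (the −y and +y sides) span the full width; the two side walls fit between them.

The house frame has a circular hole of radius 332 mm through its front wall, centred at (x = 2120, z = 788).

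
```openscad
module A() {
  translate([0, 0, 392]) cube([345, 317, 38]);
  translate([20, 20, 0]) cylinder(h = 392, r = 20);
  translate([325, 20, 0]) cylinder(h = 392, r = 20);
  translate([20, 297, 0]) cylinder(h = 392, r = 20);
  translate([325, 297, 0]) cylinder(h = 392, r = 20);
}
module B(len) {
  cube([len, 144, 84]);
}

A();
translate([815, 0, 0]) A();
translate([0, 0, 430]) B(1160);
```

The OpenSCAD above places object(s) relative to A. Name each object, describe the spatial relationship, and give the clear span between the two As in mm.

Second stool starts at x = 815; first ends at x = 345; clear span = 815 − 345 = 470 mm.

A is a stool. B is a beam. A beam spans the tops of two stools. The clear span between the two stools is 470 mm.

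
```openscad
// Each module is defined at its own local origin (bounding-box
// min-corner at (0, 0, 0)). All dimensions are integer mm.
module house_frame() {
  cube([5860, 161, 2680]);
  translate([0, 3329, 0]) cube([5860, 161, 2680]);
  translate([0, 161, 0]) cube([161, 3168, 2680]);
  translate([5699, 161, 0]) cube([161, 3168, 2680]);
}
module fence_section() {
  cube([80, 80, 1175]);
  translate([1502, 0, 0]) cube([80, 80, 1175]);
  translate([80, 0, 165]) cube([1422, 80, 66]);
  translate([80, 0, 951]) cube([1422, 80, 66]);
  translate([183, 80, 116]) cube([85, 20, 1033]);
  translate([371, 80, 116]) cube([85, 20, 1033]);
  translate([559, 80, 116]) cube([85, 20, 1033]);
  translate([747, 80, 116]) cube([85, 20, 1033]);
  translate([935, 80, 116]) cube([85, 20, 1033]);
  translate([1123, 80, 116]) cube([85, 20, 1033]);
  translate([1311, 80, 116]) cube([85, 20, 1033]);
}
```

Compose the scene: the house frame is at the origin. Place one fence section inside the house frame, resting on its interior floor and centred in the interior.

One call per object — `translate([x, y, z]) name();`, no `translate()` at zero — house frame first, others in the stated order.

house_frame();
translate([2139, 1695, 0]) fence_section();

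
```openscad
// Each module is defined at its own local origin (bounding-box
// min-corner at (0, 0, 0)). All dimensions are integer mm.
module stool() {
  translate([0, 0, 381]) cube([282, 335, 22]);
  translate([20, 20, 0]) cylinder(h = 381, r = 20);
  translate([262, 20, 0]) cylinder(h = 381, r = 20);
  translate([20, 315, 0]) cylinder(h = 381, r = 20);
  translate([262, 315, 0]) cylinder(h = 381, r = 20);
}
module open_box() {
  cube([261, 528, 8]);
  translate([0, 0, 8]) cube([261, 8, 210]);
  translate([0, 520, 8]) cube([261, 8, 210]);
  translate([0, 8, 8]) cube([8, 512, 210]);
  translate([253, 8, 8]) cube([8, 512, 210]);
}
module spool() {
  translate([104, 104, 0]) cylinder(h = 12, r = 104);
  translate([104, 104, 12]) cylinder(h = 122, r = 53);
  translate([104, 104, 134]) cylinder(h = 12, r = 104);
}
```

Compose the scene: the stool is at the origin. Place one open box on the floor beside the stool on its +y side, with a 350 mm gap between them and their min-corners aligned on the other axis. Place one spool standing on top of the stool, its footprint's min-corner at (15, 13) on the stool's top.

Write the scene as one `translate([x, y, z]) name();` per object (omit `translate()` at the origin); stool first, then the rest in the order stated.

stool();
translate([0, 685, 0]) open_box();
translate([15, 13, 403]) spool();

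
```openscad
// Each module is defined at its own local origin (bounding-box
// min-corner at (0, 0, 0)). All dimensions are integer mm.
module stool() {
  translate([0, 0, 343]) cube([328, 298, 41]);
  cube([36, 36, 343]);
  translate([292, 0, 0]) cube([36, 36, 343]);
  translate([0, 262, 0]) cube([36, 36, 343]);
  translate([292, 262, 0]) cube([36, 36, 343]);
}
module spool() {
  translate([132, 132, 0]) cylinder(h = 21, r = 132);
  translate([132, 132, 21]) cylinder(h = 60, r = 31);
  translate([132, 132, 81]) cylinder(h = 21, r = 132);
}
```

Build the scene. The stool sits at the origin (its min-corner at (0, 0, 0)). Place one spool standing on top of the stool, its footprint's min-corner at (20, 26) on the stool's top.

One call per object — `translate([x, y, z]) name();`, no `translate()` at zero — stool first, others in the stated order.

stool();
translate([20, 26, 384]) spool();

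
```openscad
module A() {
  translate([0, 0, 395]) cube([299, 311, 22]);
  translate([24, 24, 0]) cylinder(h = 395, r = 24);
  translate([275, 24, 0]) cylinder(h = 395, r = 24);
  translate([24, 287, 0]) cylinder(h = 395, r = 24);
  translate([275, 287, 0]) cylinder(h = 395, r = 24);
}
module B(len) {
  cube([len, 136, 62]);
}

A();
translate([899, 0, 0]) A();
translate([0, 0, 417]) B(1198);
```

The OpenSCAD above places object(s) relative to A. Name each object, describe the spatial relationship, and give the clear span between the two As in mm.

Second stool starts at x = 899; first ends at x = 299; clear span = 899 − 299 = 600 mm.

A is a stool. B is a beam. A beam spans the tops of two stools. The clear span between the two stools is 600 mm.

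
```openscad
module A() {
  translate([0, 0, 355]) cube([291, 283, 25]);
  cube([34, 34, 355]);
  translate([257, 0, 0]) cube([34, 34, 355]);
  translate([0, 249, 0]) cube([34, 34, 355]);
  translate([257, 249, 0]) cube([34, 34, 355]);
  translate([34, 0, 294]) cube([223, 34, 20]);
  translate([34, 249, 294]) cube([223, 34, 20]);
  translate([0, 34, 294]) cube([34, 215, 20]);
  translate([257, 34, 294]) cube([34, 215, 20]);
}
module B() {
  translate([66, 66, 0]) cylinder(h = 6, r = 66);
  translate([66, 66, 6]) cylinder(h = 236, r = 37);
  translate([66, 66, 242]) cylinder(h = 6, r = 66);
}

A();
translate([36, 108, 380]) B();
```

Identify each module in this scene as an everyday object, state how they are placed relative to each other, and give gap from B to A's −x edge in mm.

The spool's min-x is at 36; the stool's min-x is 0; gap = 36 mm.

A is a stool. B is a spool. The spool is on top of the stool. The gap from the spool to the stool's −x edge is 36 mm.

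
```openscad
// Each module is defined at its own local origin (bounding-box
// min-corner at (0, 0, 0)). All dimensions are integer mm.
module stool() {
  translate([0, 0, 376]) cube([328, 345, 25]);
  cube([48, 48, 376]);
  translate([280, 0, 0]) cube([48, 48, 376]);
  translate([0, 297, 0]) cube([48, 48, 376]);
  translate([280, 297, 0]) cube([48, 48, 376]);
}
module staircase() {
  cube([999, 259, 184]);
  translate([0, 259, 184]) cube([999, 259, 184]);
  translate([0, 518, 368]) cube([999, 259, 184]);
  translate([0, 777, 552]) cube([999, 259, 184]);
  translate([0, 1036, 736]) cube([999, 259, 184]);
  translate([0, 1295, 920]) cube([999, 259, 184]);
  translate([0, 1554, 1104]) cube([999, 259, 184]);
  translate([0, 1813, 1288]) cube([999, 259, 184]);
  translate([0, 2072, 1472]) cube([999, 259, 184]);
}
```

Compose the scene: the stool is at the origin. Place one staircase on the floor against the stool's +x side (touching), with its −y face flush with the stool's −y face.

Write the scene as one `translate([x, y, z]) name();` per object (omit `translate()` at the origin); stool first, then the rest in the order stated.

stool();
translate([328, 0, 0]) staircase();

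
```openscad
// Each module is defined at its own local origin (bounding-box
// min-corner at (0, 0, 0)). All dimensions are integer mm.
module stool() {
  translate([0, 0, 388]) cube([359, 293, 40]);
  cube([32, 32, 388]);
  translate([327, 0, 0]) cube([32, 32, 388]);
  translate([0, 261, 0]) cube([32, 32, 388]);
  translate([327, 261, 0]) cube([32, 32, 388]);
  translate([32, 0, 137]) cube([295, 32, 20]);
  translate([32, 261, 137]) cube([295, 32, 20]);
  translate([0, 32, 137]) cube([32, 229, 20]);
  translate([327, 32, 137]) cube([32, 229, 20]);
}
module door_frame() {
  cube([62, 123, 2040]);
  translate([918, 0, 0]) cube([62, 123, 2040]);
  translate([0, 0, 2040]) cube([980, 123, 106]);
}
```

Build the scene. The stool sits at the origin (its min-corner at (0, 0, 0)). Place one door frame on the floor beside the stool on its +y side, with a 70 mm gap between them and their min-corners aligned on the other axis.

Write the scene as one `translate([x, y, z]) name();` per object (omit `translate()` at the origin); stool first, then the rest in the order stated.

stool();
translate([0, 363, 0]) door_frame();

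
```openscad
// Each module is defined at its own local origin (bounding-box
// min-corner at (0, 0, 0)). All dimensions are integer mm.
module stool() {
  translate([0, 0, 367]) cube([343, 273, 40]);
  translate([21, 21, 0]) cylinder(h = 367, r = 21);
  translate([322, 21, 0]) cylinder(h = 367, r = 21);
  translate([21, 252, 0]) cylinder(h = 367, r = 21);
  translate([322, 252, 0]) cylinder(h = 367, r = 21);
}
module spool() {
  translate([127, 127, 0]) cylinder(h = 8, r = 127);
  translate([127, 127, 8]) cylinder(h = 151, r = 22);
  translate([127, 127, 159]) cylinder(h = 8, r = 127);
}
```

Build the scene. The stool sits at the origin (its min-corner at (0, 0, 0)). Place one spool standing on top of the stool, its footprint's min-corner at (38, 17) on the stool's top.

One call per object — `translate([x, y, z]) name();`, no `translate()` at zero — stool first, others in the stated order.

stool();
translate([38, 17, 407]) spool();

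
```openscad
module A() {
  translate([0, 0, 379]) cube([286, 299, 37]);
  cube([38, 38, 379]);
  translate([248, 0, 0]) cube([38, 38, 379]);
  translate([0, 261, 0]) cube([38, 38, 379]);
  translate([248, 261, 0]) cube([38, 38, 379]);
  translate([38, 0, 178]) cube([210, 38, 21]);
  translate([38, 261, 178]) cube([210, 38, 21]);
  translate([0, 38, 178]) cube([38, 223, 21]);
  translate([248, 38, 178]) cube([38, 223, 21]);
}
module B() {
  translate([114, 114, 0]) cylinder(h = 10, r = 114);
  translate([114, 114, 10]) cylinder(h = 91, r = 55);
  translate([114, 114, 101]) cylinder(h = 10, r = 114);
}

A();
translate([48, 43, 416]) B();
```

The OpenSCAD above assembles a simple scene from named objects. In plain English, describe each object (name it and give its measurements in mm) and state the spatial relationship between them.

A is a four-legged stool. The seat is a 286×299×37 mm slab whose top surface is at z = 416 mm; four square legs, each 38×38 mm in cross-section, run from the floor (z = 0) to the underside of the seat, each flush with a corner of the seat. Four stretchers, 38 mm wide and 21 mm tall, connect adjacent legs with their undersides at z = 178 mm, each running between the inner faces of the legs it joins and aligned with the legs' outer faces on the other axis.

B is a spool: two coaxial disc flanges of radius 114 mm and thickness 10 mm, joined by a core cylinder of radius 55 mm and height 91 mm. The lower flange rests on z = 0 and the three cylinders share a vertical axis.

The spool is on top of the stool.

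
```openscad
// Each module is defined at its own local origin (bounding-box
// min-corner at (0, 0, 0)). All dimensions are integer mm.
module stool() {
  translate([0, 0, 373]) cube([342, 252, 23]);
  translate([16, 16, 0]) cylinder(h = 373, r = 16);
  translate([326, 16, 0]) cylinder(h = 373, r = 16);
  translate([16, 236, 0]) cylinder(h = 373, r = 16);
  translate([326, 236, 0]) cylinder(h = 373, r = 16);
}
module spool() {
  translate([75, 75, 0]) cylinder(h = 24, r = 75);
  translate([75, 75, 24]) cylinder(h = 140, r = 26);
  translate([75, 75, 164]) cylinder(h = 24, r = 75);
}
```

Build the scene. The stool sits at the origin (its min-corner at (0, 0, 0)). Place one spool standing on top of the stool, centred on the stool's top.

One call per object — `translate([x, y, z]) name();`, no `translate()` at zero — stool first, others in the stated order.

stool();
translate([96, 51, 396]) spool();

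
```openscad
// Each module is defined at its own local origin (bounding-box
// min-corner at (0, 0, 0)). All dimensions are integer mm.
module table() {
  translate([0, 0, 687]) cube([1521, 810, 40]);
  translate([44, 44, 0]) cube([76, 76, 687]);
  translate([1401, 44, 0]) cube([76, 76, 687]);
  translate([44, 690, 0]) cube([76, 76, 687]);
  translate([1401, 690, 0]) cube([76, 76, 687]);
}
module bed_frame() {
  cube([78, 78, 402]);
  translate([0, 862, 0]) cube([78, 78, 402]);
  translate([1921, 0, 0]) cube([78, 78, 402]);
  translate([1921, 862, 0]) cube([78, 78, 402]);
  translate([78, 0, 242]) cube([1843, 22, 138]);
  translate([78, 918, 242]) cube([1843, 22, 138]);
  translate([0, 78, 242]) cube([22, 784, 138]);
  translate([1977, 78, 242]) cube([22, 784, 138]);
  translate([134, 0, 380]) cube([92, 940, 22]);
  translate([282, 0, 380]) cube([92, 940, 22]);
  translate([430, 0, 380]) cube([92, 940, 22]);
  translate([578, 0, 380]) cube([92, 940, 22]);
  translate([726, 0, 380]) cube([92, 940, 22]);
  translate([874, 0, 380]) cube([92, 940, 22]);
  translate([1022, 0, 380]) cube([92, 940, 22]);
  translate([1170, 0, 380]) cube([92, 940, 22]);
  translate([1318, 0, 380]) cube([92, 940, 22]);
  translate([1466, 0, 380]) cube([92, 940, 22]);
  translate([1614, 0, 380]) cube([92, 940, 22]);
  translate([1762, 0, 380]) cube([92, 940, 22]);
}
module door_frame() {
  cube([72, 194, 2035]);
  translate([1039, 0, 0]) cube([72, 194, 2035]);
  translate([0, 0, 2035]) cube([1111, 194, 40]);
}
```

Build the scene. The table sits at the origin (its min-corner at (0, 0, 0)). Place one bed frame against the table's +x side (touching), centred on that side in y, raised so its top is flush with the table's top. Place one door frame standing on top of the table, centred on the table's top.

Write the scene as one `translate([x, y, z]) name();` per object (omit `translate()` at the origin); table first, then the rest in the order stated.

table();
translate([1521, -65, 325]) bed_frame();
translate([205, 308, 727]) door_frame();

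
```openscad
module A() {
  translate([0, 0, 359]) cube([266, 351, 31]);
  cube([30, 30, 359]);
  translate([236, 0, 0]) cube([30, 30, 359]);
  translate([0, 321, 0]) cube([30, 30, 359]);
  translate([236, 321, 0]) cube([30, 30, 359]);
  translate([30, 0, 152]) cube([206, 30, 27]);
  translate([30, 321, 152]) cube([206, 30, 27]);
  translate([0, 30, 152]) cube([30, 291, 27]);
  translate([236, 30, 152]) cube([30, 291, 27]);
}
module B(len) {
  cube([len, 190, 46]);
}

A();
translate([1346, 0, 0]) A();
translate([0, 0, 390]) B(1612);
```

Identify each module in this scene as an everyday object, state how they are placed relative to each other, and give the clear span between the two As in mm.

Second stool starts at x = 1346; first ends at x = 266; clear span = 1346 − 266 = 1080 mm.

A is a stool. B is a beam. A beam spans the tops of two stools. The clear span between the two stools is 1080 mm.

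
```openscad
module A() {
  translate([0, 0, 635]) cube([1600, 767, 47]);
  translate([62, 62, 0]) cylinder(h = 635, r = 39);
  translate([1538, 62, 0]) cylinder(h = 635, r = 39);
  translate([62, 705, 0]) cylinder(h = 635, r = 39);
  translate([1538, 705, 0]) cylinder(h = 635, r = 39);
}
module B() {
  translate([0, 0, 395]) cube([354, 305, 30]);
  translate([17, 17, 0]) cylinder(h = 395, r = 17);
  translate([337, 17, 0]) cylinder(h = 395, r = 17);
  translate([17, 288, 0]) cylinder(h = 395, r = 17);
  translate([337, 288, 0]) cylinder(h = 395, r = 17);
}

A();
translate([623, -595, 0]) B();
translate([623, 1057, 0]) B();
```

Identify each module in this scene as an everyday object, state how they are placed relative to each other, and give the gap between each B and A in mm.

Each stool's nearest face is 290 mm from the table's bounding box.

A is a table. B is a stool. Two stools sit around the table at the −y, +y sides. The gap between each stool and the table is 290 mm.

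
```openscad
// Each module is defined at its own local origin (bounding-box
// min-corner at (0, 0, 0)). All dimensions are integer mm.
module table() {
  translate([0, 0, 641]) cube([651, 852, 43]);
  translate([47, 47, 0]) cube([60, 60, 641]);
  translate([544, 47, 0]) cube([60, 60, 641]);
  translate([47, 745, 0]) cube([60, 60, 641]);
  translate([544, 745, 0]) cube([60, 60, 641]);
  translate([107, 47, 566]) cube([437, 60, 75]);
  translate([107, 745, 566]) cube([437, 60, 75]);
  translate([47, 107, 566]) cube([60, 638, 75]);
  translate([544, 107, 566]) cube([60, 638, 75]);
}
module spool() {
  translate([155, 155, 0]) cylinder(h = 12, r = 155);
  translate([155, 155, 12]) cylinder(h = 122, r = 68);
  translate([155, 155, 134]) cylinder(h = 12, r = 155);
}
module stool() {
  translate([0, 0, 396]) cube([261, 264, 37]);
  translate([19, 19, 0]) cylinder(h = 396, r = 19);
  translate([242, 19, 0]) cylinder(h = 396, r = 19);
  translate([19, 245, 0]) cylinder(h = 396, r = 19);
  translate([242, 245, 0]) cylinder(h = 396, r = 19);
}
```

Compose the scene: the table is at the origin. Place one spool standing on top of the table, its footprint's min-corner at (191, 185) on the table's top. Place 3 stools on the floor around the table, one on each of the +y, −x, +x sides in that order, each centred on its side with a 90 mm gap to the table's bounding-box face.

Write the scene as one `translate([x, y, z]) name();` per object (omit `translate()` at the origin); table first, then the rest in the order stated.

table();
translate([191, 185, 684]) spool();
translate([195, 942, 0]) stool();
translate([-351, 294, 0]) stool();
translate([741, 294, 0]) stool();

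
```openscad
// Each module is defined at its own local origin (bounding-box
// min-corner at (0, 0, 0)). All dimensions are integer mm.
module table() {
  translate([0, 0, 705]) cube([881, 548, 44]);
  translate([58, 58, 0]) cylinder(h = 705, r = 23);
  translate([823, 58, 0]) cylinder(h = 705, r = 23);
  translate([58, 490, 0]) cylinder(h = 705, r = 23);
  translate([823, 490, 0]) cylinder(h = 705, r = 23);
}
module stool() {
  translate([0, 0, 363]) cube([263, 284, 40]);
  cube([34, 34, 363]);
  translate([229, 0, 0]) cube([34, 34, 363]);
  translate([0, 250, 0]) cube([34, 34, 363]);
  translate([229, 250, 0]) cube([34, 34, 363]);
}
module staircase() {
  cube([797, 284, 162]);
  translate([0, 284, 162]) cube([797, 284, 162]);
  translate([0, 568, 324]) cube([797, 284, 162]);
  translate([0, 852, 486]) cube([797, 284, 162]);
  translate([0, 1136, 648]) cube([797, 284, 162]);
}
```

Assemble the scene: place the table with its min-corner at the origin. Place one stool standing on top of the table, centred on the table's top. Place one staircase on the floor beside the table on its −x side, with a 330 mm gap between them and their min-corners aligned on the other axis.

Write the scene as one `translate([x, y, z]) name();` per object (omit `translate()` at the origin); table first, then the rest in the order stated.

table();
translate([309, 132, 749]) stool();
translate([-1127, 0, 0]) staircase();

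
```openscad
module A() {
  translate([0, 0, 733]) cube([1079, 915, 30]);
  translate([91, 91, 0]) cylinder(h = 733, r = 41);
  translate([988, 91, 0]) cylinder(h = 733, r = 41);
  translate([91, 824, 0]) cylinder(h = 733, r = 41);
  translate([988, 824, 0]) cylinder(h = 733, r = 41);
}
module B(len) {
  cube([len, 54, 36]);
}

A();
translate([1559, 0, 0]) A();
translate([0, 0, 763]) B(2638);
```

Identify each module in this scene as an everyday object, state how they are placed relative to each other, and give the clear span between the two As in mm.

A is a table. B is a beam. A beam spans the tops of two tables. The clear span between the two tables is 480 mm.

Second table starts at x = 1559; first ends at x = 1079; clear span = 1559 − 1079 = 480 mm.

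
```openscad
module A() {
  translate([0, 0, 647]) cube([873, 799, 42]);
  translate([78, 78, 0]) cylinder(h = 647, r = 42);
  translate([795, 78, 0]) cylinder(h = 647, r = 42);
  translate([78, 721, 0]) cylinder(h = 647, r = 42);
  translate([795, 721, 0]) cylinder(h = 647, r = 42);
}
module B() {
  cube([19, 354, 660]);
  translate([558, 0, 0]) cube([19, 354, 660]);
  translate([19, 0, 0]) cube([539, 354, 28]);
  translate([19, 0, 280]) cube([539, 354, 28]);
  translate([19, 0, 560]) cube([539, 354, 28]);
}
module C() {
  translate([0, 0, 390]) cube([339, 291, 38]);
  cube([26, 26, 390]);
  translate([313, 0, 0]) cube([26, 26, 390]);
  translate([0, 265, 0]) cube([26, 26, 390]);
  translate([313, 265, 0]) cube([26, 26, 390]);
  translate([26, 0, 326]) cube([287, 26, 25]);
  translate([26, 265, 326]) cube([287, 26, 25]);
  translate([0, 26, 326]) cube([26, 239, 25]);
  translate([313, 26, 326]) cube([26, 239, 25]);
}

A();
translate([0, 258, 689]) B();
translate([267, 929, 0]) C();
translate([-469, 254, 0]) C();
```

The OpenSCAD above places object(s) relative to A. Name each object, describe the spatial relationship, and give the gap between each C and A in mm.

Each stool's nearest face is 130 mm from the table's bounding box.

A is a table. B is a bookshelf. C is a stool. The bookshelf is on top of the table. Two stools sit around the table at the +y, −x sides. The gap between each stool and the table is 130 mm.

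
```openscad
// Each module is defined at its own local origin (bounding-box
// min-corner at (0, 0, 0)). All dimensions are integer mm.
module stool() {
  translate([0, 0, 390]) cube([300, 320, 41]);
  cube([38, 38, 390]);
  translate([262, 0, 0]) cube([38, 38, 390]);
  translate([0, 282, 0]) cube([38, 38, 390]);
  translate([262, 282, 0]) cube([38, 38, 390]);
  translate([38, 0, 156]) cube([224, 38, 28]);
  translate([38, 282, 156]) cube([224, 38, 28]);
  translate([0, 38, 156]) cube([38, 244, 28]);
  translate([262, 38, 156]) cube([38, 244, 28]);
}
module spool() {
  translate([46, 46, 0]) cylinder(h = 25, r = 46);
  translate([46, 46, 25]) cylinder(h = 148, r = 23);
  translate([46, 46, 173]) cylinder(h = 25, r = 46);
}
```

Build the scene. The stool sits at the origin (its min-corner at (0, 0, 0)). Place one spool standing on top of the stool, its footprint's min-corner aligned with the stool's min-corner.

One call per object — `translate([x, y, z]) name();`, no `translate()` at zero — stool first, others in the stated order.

stool();
translate([0, 0, 431]) spool();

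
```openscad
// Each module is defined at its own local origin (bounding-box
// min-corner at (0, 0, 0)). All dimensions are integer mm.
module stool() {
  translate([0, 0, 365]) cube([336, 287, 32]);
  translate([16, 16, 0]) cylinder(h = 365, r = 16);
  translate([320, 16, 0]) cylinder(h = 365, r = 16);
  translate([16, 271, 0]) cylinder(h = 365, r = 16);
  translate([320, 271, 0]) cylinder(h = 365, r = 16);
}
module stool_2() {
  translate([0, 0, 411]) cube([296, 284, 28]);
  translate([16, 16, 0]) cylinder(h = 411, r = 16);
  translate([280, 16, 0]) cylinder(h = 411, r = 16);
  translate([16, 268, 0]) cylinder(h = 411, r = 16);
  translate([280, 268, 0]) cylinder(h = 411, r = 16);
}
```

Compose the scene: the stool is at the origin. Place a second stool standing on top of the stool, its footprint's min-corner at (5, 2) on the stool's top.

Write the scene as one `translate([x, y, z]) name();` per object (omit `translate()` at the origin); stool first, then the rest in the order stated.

stool();
translate([5, 2, 397]) stool_2();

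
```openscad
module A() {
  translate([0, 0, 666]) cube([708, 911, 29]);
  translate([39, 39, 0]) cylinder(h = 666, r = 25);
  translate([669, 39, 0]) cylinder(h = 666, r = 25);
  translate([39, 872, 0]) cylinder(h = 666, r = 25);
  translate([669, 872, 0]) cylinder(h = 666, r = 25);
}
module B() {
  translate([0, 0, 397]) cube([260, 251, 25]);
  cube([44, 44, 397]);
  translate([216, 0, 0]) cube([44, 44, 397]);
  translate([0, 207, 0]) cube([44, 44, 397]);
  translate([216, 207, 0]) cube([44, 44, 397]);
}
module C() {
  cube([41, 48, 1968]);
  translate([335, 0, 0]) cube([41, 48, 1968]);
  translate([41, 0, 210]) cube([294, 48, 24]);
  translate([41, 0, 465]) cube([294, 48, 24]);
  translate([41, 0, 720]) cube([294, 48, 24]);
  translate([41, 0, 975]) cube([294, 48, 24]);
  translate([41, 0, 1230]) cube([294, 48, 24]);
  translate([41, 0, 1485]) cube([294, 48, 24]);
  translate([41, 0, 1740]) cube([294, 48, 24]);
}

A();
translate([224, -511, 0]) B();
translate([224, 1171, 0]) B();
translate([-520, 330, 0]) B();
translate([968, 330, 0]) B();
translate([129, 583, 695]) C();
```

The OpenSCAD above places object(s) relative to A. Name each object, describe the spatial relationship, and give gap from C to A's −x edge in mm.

The ladder's min-x is at 129; the table's min-x is 0; gap = 129 mm.

A is a table. B is a stool. C is a ladder. Four stools sit around the table at the −y, +y, −x, +x sides. The ladder is on top of the table. The gap from the ladder to the table's −x edge is 129 mm.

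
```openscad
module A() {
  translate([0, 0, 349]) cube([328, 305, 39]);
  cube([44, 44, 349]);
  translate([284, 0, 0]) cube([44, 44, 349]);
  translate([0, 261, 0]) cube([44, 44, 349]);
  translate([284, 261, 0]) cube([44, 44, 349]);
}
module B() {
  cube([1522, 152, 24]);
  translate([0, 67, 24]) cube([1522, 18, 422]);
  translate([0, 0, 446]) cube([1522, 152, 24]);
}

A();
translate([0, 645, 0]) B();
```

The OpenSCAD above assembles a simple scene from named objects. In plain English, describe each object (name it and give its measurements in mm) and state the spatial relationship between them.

A is a simple wooden stool: a rectangular seat 328 mm (x) by 305 mm (y), 39 mm thick, top face at z = 388 mm, on four square legs, each 44×44 mm in cross-section. The legs rest on z = 0, each flush with a corner of the seat.

B is an I-beam lying along x, 1522 mm long. Overall section height 470 mm. Two flanges 152 mm wide (y) and 24 mm thick, one on the floor and one at the top; a web 18 mm thick runs between them, centred on the flange width.

The I-beam is on the floor beside the stool on its +y side.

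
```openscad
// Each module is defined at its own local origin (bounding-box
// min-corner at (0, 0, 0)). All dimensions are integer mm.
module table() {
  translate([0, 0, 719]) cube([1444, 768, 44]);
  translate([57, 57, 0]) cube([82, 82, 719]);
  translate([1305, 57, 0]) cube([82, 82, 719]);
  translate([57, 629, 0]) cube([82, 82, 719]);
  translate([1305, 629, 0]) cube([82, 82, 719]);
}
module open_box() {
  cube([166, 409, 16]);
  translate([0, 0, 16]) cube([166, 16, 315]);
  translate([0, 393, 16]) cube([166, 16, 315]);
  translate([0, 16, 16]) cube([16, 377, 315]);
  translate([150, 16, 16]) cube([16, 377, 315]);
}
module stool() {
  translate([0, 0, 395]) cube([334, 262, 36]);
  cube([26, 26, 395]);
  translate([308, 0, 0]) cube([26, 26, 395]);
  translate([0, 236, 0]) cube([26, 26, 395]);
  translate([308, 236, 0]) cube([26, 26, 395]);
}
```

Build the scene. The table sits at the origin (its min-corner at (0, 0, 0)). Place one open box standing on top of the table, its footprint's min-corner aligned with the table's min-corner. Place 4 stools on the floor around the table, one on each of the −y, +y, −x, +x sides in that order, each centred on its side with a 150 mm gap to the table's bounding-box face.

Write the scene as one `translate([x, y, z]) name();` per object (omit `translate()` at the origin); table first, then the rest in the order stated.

table();
translate([0, 0, 763]) open_box();
translate([555, -412, 0]) stool();
translate([555, 918, 0]) stool();
translate([-484, 253, 0]) stool();
translate([1594, 253, 0]) stool();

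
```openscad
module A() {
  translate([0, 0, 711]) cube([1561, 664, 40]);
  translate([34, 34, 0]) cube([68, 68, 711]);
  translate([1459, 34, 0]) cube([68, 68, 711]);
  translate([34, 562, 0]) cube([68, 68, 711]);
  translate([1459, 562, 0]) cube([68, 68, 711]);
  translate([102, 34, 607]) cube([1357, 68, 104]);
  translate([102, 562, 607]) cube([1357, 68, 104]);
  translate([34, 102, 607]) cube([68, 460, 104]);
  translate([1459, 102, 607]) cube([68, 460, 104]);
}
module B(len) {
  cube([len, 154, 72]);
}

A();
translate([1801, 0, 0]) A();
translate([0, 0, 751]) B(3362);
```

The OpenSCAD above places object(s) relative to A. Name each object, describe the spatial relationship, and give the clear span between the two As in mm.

Second table starts at x = 1801; first ends at x = 1561; clear span = 1801 − 1561 = 240 mm.

A is a table. B is a beam. A beam spans the tops of two tables. The clear span between the two tables is 240 mm.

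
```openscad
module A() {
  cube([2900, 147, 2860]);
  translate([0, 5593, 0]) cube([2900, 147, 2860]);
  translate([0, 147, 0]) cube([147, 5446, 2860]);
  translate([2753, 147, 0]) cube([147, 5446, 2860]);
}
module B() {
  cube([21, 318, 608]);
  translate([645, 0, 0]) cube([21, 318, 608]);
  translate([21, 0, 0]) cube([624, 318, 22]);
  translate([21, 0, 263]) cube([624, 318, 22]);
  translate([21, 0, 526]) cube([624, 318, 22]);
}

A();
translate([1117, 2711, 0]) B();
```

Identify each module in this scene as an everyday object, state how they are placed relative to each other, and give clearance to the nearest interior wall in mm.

Clearances: x = 970, y = 2564; minimum 970 mm.

A is a house frame. B is a bookshelf. The bookshelf sits inside the house frame, centred. The clearance to the nearest interior wall is 970 mm.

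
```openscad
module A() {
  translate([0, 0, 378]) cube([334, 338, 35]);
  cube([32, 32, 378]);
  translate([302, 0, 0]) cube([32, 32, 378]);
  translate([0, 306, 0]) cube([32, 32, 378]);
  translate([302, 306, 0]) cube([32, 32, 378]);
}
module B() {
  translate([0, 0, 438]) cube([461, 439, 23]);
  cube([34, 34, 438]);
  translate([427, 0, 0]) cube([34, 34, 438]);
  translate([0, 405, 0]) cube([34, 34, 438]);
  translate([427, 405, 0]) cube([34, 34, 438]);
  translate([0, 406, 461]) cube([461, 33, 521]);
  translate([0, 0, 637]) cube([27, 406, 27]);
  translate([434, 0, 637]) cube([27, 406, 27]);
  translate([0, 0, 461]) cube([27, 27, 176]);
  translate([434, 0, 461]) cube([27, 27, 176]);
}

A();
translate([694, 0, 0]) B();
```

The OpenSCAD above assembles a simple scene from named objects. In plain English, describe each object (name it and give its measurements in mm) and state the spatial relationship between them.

A is a four-legged stool. The seat is 334×338 mm, 35 mm thick, top at z = 413 mm. It stands on four square legs, each 32×32 mm in cross-section, from z = 0 to the seat underside, each flush with a corner of the seat.

B is a chair: 461×439 mm seat, 23 mm thick, top at z = 461 mm, on four 34 mm square corner legs flush with the seat edges. A 33 mm thick backrest slab spans the full seat width, extending 521 mm above the seat top, its back face flush with the seat's +y edge. Two armrests of 27×27 mm section run along each side from the seat's front edge to the front of the backrest, top faces 203 mm above the seat top and outer faces flush with the seat's x-edges; a 27×27 mm post under the front of each armrest stands on the seat at the front corner.

The chair is on the floor beside the stool on its +x side.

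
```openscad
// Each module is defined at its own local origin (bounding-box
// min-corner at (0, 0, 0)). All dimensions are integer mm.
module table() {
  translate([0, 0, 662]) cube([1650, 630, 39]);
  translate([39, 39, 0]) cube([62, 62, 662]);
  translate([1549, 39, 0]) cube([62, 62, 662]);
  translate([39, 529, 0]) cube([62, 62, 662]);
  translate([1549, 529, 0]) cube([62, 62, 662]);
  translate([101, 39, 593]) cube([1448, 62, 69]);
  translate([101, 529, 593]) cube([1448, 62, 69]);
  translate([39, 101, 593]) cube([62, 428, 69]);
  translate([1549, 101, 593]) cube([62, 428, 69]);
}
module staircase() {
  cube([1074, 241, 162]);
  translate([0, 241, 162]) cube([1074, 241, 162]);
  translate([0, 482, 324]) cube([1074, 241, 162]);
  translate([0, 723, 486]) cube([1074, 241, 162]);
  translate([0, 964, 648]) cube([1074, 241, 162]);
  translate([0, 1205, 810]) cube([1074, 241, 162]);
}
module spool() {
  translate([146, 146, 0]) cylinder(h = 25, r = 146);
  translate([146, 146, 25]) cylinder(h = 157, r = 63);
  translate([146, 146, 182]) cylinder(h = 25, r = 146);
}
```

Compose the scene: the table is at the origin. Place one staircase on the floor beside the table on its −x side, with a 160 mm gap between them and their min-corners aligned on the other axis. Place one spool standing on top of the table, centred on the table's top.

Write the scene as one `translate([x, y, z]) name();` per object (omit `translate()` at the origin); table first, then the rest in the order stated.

table();
translate([-1234, 0, 0]) staircase();
translate([679, 169, 701]) spool();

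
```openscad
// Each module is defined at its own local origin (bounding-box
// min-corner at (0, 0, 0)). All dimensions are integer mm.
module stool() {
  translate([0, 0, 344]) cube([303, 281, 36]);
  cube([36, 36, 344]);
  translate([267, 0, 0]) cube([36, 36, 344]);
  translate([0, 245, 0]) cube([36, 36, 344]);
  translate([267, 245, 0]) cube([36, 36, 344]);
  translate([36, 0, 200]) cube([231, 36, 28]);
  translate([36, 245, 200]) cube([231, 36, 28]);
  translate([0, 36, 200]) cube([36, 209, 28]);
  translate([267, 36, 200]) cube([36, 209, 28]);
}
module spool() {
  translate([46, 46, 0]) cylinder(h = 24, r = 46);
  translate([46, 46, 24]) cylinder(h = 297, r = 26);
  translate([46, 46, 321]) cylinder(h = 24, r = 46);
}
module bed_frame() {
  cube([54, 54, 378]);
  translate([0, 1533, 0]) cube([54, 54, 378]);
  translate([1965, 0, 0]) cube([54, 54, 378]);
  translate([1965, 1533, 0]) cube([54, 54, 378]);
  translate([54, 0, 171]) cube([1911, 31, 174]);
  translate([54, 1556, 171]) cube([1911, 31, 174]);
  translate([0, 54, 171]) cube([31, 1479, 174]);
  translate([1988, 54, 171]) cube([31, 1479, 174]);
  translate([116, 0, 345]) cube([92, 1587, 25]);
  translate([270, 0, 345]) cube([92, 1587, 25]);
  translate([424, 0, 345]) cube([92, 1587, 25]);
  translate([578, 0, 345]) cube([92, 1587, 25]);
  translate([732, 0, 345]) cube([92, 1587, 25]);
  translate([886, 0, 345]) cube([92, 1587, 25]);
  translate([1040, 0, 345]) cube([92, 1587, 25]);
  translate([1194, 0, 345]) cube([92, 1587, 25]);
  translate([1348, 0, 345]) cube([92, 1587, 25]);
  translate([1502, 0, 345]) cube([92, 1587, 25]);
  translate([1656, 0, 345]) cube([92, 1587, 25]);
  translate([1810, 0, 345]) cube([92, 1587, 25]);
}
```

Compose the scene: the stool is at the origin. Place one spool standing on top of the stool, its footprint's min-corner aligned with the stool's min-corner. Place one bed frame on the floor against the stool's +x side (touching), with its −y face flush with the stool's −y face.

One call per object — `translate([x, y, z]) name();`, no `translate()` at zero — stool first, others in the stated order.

stool();
translate([0, 0, 380]) spool();
translate([303, 0, 0]) bed_frame();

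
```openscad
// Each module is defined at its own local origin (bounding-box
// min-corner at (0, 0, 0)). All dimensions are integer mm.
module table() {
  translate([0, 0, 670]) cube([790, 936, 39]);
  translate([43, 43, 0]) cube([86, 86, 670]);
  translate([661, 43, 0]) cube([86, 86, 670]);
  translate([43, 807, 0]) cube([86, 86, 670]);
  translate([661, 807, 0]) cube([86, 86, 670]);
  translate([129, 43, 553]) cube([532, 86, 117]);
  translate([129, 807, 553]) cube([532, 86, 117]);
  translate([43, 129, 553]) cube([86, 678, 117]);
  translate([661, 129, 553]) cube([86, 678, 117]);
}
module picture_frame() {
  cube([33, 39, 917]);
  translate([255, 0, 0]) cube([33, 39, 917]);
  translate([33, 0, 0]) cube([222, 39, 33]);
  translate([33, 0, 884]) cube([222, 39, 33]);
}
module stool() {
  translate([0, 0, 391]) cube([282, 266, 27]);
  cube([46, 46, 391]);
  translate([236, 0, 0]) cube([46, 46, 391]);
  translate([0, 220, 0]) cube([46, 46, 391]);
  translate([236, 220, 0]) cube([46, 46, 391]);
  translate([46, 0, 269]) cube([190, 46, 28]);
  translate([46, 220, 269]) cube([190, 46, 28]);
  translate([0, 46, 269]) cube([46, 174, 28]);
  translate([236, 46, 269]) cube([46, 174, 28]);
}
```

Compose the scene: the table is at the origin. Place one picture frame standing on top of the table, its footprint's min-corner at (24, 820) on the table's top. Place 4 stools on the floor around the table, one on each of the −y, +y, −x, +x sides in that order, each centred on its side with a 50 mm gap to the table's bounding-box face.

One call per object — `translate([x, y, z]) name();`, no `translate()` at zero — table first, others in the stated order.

table();
translate([24, 820, 709]) picture_frame();
translate([254, -316, 0]) stool();
translate([254, 986, 0]) stool();
translate([-332, 335, 0]) stool();
translate([840, 335, 0]) stool();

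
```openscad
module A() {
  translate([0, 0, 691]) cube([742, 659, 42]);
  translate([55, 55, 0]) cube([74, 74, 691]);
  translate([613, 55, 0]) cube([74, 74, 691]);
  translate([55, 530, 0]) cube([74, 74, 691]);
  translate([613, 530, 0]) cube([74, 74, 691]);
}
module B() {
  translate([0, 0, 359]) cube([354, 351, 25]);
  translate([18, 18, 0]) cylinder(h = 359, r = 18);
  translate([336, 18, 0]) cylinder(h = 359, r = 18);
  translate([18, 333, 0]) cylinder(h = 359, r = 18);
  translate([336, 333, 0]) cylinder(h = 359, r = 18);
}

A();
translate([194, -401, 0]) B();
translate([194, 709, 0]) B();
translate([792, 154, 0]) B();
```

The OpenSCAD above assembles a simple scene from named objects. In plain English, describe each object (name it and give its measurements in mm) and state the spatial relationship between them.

A is a table with a 742×659 mm rectangular top, 42 mm thick, top surface at z = 733 mm, supported by four 74×74 mm square legs, each inset 55 mm from the nearest pair of top edges, running from the floor.

B is a four-legged stool. The seat is 354×351 mm, 25 mm thick, top at z = 384 mm. It stands on four round legs, each 36 mm in diameter, from z = 0 to the seat underside, each leg's axis is inset half a diameter from the nearest pair of seat edges (so the leg's bounding box is flush with the corner).

Three stools sit around the table at the −y, +y, +x sides.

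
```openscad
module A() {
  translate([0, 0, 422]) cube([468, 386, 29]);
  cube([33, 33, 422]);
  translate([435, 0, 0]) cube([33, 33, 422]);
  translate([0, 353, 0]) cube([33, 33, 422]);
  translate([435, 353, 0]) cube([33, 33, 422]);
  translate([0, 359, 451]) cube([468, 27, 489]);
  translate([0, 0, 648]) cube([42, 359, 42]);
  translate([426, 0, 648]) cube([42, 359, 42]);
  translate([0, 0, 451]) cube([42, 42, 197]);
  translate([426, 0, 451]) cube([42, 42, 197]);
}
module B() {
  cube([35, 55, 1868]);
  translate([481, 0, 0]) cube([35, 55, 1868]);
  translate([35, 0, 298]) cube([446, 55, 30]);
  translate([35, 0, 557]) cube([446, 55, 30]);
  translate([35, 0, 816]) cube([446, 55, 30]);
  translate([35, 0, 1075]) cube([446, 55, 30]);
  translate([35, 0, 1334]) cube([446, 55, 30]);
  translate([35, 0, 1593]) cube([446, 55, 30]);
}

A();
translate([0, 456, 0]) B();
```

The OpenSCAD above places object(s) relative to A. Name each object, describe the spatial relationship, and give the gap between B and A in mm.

The ladder's nearest face is 70 mm from the chair's +y face.

A is a chair. B is a ladder. The ladder is on the floor beside the chair on its +y side. The gap between the ladder and the chair is 70 mm.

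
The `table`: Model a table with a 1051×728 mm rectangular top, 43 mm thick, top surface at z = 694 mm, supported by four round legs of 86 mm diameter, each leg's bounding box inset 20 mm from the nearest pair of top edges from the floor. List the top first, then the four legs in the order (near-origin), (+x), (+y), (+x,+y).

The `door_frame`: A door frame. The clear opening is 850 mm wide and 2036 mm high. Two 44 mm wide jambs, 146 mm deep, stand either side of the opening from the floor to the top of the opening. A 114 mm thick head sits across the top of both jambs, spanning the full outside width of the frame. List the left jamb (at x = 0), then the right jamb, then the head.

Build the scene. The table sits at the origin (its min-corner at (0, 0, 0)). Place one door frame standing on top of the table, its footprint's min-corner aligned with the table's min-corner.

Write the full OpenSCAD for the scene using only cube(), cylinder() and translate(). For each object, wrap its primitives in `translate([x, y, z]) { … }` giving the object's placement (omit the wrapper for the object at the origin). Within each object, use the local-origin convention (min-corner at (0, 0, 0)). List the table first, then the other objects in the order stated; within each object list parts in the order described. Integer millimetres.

translate([0, 0, 651]) cube([1051, 728, 43]);
translate([63, 63, 0]) cylinder(h = 651, r = 43);
translate([988, 63, 0]) cylinder(h = 651, r = 43);
translate([63, 665, 0]) cylinder(h = 651, r = 43);
translate([988, 665, 0]) cylinder(h = 651, r = 43);
translate([0, 0, 694]) {
  cube([44, 146, 2036]);
  translate([894, 0, 0]) cube([44, 146, 2036]);
  translate([0, 0, 2036]) cube([938, 146, 114]);
}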